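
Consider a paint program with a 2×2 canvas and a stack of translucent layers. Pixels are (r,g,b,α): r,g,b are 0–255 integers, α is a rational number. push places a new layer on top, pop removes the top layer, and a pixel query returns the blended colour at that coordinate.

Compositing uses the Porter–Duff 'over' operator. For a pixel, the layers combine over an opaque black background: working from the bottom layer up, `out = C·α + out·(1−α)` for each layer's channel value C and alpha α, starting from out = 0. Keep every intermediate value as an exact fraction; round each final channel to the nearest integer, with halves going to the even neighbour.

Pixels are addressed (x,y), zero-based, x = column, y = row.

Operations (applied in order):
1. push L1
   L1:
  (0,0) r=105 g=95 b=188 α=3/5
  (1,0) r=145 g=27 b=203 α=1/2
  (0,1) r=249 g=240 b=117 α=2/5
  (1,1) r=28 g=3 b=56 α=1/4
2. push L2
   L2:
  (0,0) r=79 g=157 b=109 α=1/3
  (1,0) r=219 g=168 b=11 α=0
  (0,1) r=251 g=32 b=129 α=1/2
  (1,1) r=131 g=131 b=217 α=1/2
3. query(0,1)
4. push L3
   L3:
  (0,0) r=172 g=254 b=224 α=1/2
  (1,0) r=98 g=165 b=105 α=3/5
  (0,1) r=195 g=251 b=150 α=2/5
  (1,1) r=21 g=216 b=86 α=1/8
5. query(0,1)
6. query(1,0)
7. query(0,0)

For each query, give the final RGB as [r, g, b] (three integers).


at x=0,y=1 over L1,L2:
L1 α=2/5: [498/5, 96, 234/5]
L2 α=1/2: [1753/10, 64, 879/10]
→ [175, 64, 88]

(0,1) stack=L1,L2,L3; from [0,0,0]:
after L1 α=2/5: [498/5, 96, 234/5]
after L2 α=1/2: [1753/10, 64, 879/10]
after L3 α=2/5: [9159/50, 694/5, 5637/50]
= [183, 139, 113]

(1,0) stack=L1,L2,L3; from [0,0,0]:
after L1 α=1/2: [145/2, 27/2, 203/2]
after L2 α=0: [145/2, 27/2, 203/2]
after L3 α=3/5: [439/5, 522/5, 518/5]
→ [88, 104, 104]

(0,0) stack=L1,L2,L3; from [0,0,0]:
L1 α=3/5: [63, 57, 564/5]
L2 α=1/3: [205/3, 271/3, 1673/15]
L3 α=1/2: [721/6, 1033/6, 5033/30]
→ [120, 172, 168]


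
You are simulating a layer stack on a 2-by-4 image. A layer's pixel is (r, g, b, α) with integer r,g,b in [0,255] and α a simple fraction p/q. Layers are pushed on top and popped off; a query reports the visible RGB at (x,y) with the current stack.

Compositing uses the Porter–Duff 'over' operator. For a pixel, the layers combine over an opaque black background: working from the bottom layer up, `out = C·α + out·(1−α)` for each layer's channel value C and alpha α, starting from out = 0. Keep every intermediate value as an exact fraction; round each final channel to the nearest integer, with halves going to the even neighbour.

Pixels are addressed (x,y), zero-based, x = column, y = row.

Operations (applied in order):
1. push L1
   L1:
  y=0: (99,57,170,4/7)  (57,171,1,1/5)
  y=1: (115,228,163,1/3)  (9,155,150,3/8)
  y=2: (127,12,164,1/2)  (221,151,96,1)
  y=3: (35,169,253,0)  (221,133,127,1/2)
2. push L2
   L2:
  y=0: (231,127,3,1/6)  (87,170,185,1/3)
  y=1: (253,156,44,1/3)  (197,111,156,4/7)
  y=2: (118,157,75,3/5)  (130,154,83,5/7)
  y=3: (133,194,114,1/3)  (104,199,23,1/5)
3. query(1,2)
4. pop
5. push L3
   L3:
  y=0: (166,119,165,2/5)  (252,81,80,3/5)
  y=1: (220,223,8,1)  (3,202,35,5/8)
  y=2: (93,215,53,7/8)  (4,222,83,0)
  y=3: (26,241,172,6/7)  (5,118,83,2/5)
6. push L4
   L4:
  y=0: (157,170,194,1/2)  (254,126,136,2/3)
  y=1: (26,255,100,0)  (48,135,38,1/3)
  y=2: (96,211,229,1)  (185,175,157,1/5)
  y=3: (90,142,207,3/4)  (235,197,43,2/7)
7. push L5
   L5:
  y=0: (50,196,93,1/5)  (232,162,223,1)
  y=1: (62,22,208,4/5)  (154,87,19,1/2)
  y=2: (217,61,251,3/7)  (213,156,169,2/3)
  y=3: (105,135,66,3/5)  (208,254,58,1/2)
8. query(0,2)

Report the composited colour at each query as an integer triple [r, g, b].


at x=1,y=2 over L1,L2:
+L1 (α=1) → [221, 151, 96]
+L2 (α=5/7) → [156, 1072/7, 607/7]
= [156, 153, 87]

(0,2) stack=L1,L3,L4,L5; from [0,0,0]:
+L1 (α=1/2) → [127/2, 6, 82]
+L3 (α=7/8) → [1429/16, 1511/8, 453/8]
+L4 (α=1) → [96, 211, 229]
+L5 (α=3/7) → [1035/7, 1027/7, 1669/7]
rounded: [148, 147, 238]


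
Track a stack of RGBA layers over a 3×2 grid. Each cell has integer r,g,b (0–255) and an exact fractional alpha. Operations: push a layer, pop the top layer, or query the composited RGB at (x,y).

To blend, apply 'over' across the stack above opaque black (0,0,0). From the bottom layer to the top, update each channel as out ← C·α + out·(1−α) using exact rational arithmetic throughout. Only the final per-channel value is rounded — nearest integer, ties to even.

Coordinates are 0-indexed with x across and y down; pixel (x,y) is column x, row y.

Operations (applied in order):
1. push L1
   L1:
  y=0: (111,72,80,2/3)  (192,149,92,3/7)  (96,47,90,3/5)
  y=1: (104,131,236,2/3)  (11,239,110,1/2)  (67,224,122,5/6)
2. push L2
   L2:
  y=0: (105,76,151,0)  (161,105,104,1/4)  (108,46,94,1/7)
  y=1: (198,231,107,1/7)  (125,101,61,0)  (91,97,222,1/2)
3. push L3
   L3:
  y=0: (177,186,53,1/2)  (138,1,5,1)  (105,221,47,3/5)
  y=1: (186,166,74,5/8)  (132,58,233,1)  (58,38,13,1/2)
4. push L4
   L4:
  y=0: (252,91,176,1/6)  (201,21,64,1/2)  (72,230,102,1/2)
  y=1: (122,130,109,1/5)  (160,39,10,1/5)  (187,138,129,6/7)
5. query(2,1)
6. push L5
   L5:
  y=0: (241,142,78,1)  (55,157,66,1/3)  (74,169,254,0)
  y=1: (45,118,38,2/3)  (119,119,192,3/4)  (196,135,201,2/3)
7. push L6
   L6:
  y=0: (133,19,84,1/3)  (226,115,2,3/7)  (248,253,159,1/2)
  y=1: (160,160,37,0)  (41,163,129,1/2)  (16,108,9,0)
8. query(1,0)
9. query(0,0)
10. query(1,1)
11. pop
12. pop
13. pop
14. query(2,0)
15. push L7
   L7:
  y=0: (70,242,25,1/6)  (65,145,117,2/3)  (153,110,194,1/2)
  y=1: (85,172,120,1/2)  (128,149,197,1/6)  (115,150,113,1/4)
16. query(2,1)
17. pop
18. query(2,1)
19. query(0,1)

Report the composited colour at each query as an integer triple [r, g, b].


query (2,1) [L1,L2,L3,L4] — begin 0,0,0
after L1 α=5/6: [335/6, 560/3, 305/3]
after L2 α=1/2: [881/12, 851/6, 971/6]
after L3 α=1/2: [1577/24, 1079/12, 1049/12]
after L4 α=6/7: [28505/168, 11015/84, 10337/84]
= [170, 131, 123]

query (1,0) [L1,L2,L3,L4,L5,L6] — begin 0,0,0
after L1 α=3/7: [576/7, 447/7, 276/7]
after L2 α=1/4: [2855/28, 519/7, 389/7]
after L3 α=1: [138, 1, 5]
after L4 α=1/2: [339/2, 11, 69/2]
after L5 α=1/3: [394/3, 179/3, 45]
after L6 α=3/7: [3610/21, 1751/21, 186/7]
rounded: [172, 83, 27]

at x=0,y=0 over L1,L2,L3,L4,L5,L6:
after L1 α=2/3: [74, 48, 160/3]
after L2 α=0: [74, 48, 160/3]
after L3 α=1/2: [251/2, 117, 319/6]
after L4 α=1/6: [1759/12, 338/3, 2651/36]
after L5 α=1: [241, 142, 78]
after L6 α=1/3: [205, 101, 80]
rounded: [205, 101, 80]

at x=1,y=1 over L1,L2,L3,L4,L5,L6:
+L1 (α=1/2) → [11/2, 239/2, 55]
+L2 (α=0) → [11/2, 239/2, 55]
+L3 (α=1) → [132, 58, 233]
+L4 (α=1/5) → [688/5, 271/5, 942/5]
+L5 (α=3/4) → [2473/20, 514/5, 1911/10]
+L6 (α=1/2) → [3293/40, 1329/10, 3201/20]
= [82, 133, 160]

query (2,0) [L1,L2,L3] — begin 0,0,0
L1 α=3/5: [288/5, 141/5, 54]
L2 α=1/7: [324/5, 1076/35, 418/7]
L3 α=3/5: [2223/25, 25357/175, 1823/35]
→ [89, 145, 52]

query (2,1) [L1,L2,L3,L7] — begin 0,0,0
+L1 (α=5/6) → [335/6, 560/3, 305/3]
+L2 (α=1/2) → [881/12, 851/6, 971/6]
+L3 (α=1/2) → [1577/24, 1079/12, 1049/12]
+L7 (α=1/4) → [2497/32, 1679/16, 1501/16]
→ [78, 105, 94]

(2,1) stack=L1,L2,L3; from [0,0,0]:
+L1 (α=5/6) → [335/6, 560/3, 305/3]
+L2 (α=1/2) → [881/12, 851/6, 971/6]
+L3 (α=1/2) → [1577/24, 1079/12, 1049/12]
rounded: [66, 90, 87]

(0,1) stack=L1,L2,L3; from [0,0,0]:
after L1 α=2/3: [208/3, 262/3, 472/3]
after L2 α=1/7: [614/7, 755/7, 1051/7]
after L3 α=5/8: [1044/7, 8075/56, 5743/56]
→ [149, 144, 103]


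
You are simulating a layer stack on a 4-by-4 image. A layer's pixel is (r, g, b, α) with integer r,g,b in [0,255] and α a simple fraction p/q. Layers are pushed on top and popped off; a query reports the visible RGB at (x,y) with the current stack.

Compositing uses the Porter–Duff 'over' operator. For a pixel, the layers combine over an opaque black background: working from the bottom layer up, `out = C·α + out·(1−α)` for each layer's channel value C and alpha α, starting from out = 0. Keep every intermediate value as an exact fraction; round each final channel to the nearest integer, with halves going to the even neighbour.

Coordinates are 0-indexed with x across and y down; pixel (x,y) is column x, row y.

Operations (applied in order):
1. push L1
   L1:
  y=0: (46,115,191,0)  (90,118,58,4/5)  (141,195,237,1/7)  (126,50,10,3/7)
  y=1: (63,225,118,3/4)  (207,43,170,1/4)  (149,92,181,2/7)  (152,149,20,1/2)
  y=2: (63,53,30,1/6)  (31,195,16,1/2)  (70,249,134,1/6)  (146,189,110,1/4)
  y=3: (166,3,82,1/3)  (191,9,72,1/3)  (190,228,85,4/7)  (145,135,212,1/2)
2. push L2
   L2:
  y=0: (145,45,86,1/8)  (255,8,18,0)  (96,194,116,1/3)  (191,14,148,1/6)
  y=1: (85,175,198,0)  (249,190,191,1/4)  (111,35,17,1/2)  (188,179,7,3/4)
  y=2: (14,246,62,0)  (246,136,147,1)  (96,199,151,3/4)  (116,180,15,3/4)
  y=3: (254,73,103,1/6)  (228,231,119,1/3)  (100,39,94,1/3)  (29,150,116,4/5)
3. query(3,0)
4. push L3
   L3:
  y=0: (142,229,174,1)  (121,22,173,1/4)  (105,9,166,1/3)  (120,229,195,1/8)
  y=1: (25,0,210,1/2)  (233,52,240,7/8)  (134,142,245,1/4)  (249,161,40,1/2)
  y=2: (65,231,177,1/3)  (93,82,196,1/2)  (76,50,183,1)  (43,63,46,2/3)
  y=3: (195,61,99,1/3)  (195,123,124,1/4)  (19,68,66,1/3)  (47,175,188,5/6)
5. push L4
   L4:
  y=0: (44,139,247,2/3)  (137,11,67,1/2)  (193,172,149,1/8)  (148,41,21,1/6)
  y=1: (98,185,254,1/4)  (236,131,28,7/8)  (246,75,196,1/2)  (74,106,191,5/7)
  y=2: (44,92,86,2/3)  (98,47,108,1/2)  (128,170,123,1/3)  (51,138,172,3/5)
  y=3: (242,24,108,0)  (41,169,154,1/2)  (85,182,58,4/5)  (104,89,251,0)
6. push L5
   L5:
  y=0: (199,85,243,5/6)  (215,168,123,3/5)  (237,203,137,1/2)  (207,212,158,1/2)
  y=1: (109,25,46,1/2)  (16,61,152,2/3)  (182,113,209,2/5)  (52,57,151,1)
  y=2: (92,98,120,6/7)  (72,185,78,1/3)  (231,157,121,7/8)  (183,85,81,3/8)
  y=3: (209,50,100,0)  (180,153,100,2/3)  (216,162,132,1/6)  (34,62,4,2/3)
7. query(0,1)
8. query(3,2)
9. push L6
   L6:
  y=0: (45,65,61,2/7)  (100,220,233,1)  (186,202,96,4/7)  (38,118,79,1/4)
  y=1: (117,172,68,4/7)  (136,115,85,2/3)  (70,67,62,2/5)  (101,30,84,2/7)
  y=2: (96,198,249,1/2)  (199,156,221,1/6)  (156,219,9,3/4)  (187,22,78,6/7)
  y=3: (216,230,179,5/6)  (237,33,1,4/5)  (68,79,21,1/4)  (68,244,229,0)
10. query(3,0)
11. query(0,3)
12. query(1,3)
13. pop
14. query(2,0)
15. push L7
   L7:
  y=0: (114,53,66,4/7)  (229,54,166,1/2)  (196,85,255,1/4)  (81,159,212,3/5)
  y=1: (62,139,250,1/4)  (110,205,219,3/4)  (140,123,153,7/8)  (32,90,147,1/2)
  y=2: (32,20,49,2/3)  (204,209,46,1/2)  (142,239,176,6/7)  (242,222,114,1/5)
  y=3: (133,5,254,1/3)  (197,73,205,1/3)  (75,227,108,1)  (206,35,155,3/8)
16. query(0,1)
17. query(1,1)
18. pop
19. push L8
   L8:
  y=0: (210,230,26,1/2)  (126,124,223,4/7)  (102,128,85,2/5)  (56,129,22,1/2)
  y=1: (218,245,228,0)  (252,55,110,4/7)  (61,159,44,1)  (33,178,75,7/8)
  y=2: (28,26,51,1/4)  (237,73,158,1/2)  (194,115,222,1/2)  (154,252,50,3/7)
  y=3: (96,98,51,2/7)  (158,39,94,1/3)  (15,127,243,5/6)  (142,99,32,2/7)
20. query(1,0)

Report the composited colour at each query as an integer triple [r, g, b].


(3,0) stack=L1,L2; from [0,0,0]:
after L1 α=3/7: [54, 150/7, 30/7]
after L2 α=1/6: [461/6, 424/21, 593/21]
= [77, 20, 28]

(0,1) stack=L1,L2,L3,L4,L5; from [0,0,0]:
after L1 α=3/4: [189/4, 675/4, 177/2]
after L2 α=0: [189/4, 675/4, 177/2]
after L3 α=1/2: [289/8, 675/8, 597/4]
after L4 α=1/4: [1651/32, 3505/32, 2807/16]
after L5 α=1/2: [5139/64, 4305/64, 3543/32]
→ [80, 67, 111]

at x=3,y=2 over L1,L2,L3,L4,L5:
L1 α=1/4: [73/2, 189/4, 55/2]
L2 α=3/4: [769/8, 2349/16, 145/8]
L3 α=2/3: [1457/24, 1455/16, 881/24]
L4 α=3/5: [3293/60, 4767/40, 7073/60]
L5 α=3/8: [9881/96, 6807/64, 9989/96]
rounded: [103, 106, 104]

query (3,0) [L1,L2,L3,L4,L5,L6] — begin 0,0,0
L1 α=3/7: [54, 150/7, 30/7]
L2 α=1/6: [461/6, 424/21, 593/21]
L3 α=1/8: [3947/48, 1111/24, 589/12]
L4 α=1/6: [26839/288, 6539/144, 3197/72]
L5 α=1/2: [86455/576, 37067/288, 14573/144]
L6 α=1/4: [93751/768, 48395/384, 18365/192]
= [122, 126, 96]

(0,3) stack=L1,L2,L3,L4,L5,L6; from [0,0,0]:
after L1 α=1/3: [166/3, 1, 82/3]
after L2 α=1/6: [796/9, 13, 719/18]
after L3 α=1/3: [3347/27, 29, 1610/27]
after L4 α=0: [3347/27, 29, 1610/27]
after L5 α=0: [3347/27, 29, 1610/27]
after L6 α=5/6: [32507/162, 393/2, 25775/162]
= [201, 196, 159]

at x=1,y=3 over L1,L2,L3,L4,L5,L6:
after L1 α=1/3: [191/3, 3, 24]
after L2 α=1/3: [1066/9, 79, 167/3]
after L3 α=1/4: [1651/12, 90, 291/4]
after L4 α=1/2: [2143/24, 259/2, 907/8]
after L5 α=2/3: [10783/72, 871/6, 2507/24]
after L6 α=4/5: [79039/360, 1663/30, 2603/120]
rounded: [220, 55, 22]

query (2,0) [L1,L2,L3,L4,L5] — begin 0,0,0
+L1 (α=1/7) → [141/7, 195/7, 237/7]
+L2 (α=1/3) → [318/7, 1748/21, 1286/21]
+L3 (α=1/3) → [457/7, 3685/63, 6058/63]
+L4 (α=1/8) → [325/4, 5233/72, 7399/72]
+L5 (α=1/2) → [1273/8, 19849/144, 17263/144]
= [159, 138, 120]

at x=0,y=1 over L1,L2,L3,L4,L5,L7:
+L1 (α=3/4) → [189/4, 675/4, 177/2]
+L2 (α=0) → [189/4, 675/4, 177/2]
+L3 (α=1/2) → [289/8, 675/8, 597/4]
+L4 (α=1/4) → [1651/32, 3505/32, 2807/16]
+L5 (α=1/2) → [5139/64, 4305/64, 3543/32]
+L7 (α=1/4) → [19385/256, 21811/256, 18629/128]
rounded: [76, 85, 146]

query (1,1) [L1,L2,L3,L4,L5,L7] — begin 0,0,0
+L1 (α=1/4) → [207/4, 43/4, 85/2]
+L2 (α=1/4) → [1617/16, 889/16, 637/8]
+L3 (α=7/8) → [27713/128, 6713/128, 14077/64]
+L4 (α=7/8) → [239169/1024, 124089/1024, 26621/512]
+L5 (α=2/3) → [271937/3072, 249017/3072, 182269/1536]
+L7 (α=3/4) → [1285697/12288, 2138297/12288, 1191421/6144]
rounded: [105, 174, 194]

query (1,0) [L1,L2,L3,L4,L5,L8] — begin 0,0,0
after L1 α=4/5: [72, 472/5, 232/5]
after L2 α=0: [72, 472/5, 232/5]
after L3 α=1/4: [337/4, 763/10, 1561/20]
after L4 α=1/2: [885/8, 873/20, 2901/40]
after L5 α=3/5: [693/4, 5913/50, 10281/100]
after L8 α=4/7: [585/4, 6077/50, 17149/100]
= [146, 122, 171]


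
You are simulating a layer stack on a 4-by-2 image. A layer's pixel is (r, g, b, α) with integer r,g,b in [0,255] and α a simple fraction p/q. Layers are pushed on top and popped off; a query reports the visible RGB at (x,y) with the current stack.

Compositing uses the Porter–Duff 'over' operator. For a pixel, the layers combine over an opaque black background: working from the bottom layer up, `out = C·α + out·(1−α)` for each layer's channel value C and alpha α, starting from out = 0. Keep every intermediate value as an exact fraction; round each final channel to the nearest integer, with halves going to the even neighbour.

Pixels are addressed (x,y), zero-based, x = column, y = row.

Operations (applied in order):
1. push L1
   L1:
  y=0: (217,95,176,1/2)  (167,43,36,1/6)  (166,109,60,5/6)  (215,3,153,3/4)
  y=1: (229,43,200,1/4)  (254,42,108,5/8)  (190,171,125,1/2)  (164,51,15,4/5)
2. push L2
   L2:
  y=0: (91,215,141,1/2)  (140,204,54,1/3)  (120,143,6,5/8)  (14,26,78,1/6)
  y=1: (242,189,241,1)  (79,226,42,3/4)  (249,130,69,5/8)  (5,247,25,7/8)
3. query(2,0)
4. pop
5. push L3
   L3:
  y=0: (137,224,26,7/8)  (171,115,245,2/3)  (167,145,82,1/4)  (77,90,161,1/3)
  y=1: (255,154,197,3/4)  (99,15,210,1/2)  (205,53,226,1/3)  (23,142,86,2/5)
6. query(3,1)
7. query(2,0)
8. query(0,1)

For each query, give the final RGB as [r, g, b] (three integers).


query (2,0) [L1,L2] — begin 0,0,0
+L1 (α=5/6) → [415/3, 545/6, 50]
+L2 (α=5/8) → [1015/8, 1975/16, 45/2]
→ [127, 123, 22]

(3,1) stack=L1,L3; from [0,0,0]:
after L1 α=4/5: [656/5, 204/5, 12]
after L3 α=2/5: [2198/25, 2032/25, 208/5]
→ [88, 81, 42]

(2,0) stack=L1,L3; from [0,0,0]:
+L1 (α=5/6) → [415/3, 545/6, 50]
+L3 (α=1/4) → [291/2, 835/8, 58]
= [146, 104, 58]

at x=0,y=1 over L1,L3:
L1 α=1/4: [229/4, 43/4, 50]
L3 α=3/4: [3289/16, 1891/16, 641/4]
= [206, 118, 160]


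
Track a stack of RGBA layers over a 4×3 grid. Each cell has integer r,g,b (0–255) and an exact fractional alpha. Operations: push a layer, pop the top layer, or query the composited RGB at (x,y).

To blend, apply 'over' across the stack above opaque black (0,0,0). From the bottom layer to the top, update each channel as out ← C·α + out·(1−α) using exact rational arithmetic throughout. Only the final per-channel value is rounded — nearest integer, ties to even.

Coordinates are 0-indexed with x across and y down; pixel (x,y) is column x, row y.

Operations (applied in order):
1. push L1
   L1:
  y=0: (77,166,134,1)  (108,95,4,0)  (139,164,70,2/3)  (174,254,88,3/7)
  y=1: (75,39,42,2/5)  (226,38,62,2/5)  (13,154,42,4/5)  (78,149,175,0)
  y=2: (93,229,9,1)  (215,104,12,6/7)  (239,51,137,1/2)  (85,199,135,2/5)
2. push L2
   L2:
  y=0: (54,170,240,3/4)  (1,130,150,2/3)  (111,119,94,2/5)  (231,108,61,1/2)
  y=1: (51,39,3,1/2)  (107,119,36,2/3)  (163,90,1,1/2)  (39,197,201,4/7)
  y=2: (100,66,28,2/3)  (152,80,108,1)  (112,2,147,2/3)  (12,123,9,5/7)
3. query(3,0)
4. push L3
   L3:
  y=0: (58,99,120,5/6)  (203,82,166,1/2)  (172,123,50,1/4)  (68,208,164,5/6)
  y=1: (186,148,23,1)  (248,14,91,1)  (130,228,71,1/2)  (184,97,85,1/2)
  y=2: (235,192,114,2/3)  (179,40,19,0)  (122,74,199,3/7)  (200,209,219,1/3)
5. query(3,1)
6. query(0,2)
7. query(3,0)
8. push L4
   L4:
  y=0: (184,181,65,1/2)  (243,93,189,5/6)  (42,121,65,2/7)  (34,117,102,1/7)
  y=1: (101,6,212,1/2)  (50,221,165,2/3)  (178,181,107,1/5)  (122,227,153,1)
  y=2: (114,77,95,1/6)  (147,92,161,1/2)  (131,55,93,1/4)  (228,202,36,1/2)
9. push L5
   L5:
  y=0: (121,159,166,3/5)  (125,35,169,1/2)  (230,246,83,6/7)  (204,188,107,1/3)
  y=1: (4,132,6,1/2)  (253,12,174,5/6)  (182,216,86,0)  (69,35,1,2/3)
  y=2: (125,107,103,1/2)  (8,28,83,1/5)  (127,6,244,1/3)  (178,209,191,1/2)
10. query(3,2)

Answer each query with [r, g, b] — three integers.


(3,0) stack=L1,L2; from [0,0,0]:
L1 α=3/7: [522/7, 762/7, 264/7]
L2 α=1/2: [2139/14, 759/7, 691/14]
= [153, 108, 49]

query (3,1) [L1,L2,L3] — begin 0,0,0
after L1 α=0: [0, 0, 0]
after L2 α=4/7: [156/7, 788/7, 804/7]
after L3 α=1/2: [722/7, 1467/14, 1399/14]
= [103, 105, 100]

query (0,2) [L1,L2,L3] — begin 0,0,0
+L1 (α=1) → [93, 229, 9]
+L2 (α=2/3) → [293/3, 361/3, 65/3]
+L3 (α=2/3) → [1703/9, 1513/9, 749/9]
rounded: [189, 168, 83]

query (3,0) [L1,L2,L3] — begin 0,0,0
L1 α=3/7: [522/7, 762/7, 264/7]
L2 α=1/2: [2139/14, 759/7, 691/14]
L3 α=5/6: [6899/84, 8039/42, 4057/28]
→ [82, 191, 145]

(3,2) stack=L1,L2,L3,L4,L5; from [0,0,0]:
after L1 α=2/5: [34, 398/5, 54]
after L2 α=5/7: [128/7, 553/5, 153/7]
after L3 α=1/3: [552/7, 717/5, 613/7]
after L4 α=1/2: [1074/7, 1727/10, 865/14]
after L5 α=1/2: [1160/7, 3817/20, 3539/28]
= [166, 191, 126]


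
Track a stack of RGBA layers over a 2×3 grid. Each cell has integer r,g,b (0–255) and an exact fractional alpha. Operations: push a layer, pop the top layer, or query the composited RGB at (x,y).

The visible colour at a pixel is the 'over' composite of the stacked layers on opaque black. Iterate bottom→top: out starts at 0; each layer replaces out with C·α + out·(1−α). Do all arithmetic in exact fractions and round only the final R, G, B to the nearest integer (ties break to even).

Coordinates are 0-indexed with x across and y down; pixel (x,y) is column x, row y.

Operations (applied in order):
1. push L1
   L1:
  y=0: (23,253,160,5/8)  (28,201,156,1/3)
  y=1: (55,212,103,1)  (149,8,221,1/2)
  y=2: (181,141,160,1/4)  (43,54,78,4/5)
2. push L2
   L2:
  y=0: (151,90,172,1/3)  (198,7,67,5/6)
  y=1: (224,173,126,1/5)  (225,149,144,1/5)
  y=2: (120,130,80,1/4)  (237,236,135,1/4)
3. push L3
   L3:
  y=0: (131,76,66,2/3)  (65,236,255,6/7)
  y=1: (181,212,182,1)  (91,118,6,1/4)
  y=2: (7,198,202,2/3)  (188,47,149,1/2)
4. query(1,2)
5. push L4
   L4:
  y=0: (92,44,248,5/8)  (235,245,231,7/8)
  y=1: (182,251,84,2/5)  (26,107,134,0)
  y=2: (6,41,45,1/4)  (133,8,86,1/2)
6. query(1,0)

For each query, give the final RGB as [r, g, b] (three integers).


(1,2) stack=L1,L2,L3; from [0,0,0]:
L1 α=4/5: [172/5, 216/5, 312/5]
L2 α=1/4: [1701/20, 457/5, 1611/20]
L3 α=1/2: [5461/40, 346/5, 4591/40]
rounded: [137, 69, 115]

query (1,0) [L1,L2,L3,L4] — begin 0,0,0
L1 α=1/3: [28/3, 67, 52]
L2 α=5/6: [1499/9, 17, 129/2]
L3 α=6/7: [5009/63, 1433/7, 3189/14]
L4 α=7/8: [27161/126, 6719/28, 25827/112]
→ [216, 240, 231]


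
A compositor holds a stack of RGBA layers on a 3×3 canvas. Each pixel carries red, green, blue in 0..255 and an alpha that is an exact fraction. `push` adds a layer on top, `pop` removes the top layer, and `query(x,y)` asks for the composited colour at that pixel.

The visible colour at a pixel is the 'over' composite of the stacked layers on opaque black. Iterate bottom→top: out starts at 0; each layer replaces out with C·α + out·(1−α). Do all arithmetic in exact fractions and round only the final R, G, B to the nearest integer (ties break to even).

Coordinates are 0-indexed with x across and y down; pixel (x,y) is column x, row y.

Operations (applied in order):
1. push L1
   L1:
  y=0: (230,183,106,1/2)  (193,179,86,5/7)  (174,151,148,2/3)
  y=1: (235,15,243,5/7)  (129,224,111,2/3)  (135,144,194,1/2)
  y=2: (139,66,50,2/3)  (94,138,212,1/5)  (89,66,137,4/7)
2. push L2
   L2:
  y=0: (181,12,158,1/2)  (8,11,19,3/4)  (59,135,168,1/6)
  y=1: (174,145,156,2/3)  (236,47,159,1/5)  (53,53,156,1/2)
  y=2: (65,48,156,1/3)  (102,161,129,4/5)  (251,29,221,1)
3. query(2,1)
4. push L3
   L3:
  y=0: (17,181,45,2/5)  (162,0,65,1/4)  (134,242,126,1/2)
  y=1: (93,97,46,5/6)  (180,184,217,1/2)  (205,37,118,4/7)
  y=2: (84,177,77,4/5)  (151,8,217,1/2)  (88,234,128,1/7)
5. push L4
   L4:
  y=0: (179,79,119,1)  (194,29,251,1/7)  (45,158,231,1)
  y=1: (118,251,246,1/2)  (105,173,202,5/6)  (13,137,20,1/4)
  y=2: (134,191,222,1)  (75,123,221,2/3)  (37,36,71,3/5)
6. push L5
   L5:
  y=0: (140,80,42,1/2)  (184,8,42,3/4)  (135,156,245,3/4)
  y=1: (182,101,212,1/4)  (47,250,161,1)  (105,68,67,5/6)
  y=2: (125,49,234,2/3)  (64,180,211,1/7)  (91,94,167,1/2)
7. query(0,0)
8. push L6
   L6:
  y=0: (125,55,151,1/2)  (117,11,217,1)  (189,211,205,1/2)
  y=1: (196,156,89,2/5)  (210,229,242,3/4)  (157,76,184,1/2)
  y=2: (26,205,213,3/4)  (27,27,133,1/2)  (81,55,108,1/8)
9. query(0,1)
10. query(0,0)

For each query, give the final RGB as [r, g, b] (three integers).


query (2,1) [L1,L2] — begin 0,0,0
L1 α=1/2: [135/2, 72, 97]
L2 α=1/2: [241/4, 125/2, 253/2]
→ [60, 62, 126]

(0,0) stack=L1,L2,L3,L4,L5; from [0,0,0]:
after L1 α=1/2: [115, 183/2, 53]
after L2 α=1/2: [148, 207/4, 211/2]
after L3 α=2/5: [478/5, 2069/20, 813/10]
after L4 α=1: [179, 79, 119]
after L5 α=1/2: [319/2, 159/2, 161/2]
= [160, 80, 80]

at x=0,y=1 over L1,L2,L3,L4,L5,L6:
+L1 (α=5/7) → [1175/7, 75/7, 1215/7]
+L2 (α=2/3) → [3611/21, 2105/21, 1133/7]
+L3 (α=5/6) → [6688/63, 6145/63, 2743/42]
+L4 (α=1/2) → [7061/63, 10979/63, 13075/84]
+L5 (α=1/4) → [10883/84, 3275/21, 19011/112]
+L6 (α=2/5) → [21859/140, 5459/35, 76969/560]
= [156, 156, 137]

at x=0,y=0 over L1,L2,L3,L4,L5,L6:
after L1 α=1/2: [115, 183/2, 53]
after L2 α=1/2: [148, 207/4, 211/2]
after L3 α=2/5: [478/5, 2069/20, 813/10]
after L4 α=1: [179, 79, 119]
after L5 α=1/2: [319/2, 159/2, 161/2]
after L6 α=1/2: [569/4, 269/4, 463/4]
rounded: [142, 67, 116]


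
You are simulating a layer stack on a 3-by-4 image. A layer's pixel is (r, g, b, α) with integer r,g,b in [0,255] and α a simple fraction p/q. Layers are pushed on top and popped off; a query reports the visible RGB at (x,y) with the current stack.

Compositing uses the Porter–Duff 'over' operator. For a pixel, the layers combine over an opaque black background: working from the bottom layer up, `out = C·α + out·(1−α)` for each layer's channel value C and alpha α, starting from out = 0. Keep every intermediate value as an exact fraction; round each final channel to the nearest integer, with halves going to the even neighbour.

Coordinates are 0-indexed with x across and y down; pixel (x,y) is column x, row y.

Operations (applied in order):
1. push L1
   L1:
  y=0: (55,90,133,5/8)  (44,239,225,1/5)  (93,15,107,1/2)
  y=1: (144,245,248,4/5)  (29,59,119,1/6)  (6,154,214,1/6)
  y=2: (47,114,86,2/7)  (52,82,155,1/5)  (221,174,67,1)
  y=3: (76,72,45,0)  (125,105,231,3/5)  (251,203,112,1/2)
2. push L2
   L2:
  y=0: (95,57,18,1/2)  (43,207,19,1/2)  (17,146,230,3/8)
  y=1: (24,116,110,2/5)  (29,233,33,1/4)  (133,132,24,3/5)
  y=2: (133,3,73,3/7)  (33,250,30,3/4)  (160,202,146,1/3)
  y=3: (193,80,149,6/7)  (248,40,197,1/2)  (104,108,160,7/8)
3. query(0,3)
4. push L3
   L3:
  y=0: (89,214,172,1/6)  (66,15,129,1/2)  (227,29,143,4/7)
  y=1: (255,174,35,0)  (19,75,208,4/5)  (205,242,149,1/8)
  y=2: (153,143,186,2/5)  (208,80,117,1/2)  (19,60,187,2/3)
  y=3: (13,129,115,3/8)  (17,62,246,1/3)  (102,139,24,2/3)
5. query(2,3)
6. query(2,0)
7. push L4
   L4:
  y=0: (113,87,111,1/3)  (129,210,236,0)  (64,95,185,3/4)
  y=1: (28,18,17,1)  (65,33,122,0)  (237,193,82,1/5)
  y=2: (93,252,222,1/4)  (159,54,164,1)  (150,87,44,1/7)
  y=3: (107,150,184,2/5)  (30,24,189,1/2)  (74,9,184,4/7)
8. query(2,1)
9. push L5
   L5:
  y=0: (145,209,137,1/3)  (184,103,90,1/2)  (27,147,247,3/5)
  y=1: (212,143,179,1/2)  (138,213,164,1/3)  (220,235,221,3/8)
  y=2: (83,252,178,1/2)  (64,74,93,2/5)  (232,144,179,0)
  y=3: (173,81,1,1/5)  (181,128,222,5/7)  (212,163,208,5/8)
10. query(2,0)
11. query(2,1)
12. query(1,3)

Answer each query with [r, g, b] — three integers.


query (0,3) [L1,L2] — begin 0,0,0
+L1 (α=0) → [0, 0, 0]
+L2 (α=6/7) → [1158/7, 480/7, 894/7]
rounded: [165, 69, 128]

at x=2,y=3 over L1,L2,L3:
+L1 (α=1/2) → [251/2, 203/2, 56]
+L2 (α=7/8) → [1707/16, 1715/16, 147]
+L3 (α=2/3) → [1657/16, 6163/48, 65]
rounded: [104, 128, 65]

at x=2,y=0 over L1,L2,L3:
L1 α=1/2: [93/2, 15/2, 107/2]
L2 α=3/8: [567/16, 951/16, 1915/16]
L3 α=4/7: [16229/112, 4709/112, 14897/112]
→ [145, 42, 133]

at x=2,y=1 over L1,L2,L3,L4:
+L1 (α=1/6) → [1, 77/3, 107/3]
+L2 (α=3/5) → [401/5, 1342/15, 86/3]
+L3 (α=1/8) → [479/5, 1628/15, 1049/24]
+L4 (α=1/5) → [3101/25, 9407/75, 1541/30]
→ [124, 125, 51]

query (2,0) [L1,L2,L3,L4,L5] — begin 0,0,0
+L1 (α=1/2) → [93/2, 15/2, 107/2]
+L2 (α=3/8) → [567/16, 951/16, 1915/16]
+L3 (α=4/7) → [16229/112, 4709/112, 14897/112]
+L4 (α=3/4) → [37733/448, 36629/448, 77057/448]
+L5 (α=3/5) → [55877/1120, 135413/1120, 243041/1120]
rounded: [50, 121, 217]

query (2,1) [L1,L2,L3,L4,L5] — begin 0,0,0
L1 α=1/6: [1, 77/3, 107/3]
L2 α=3/5: [401/5, 1342/15, 86/3]
L3 α=1/8: [479/5, 1628/15, 1049/24]
L4 α=1/5: [3101/25, 9407/75, 1541/30]
L5 α=3/8: [6401/40, 9991/60, 5519/48]
= [160, 167, 115]

query (1,3) [L1,L2,L3,L4,L5] — begin 0,0,0
+L1 (α=3/5) → [75, 63, 693/5]
+L2 (α=1/2) → [323/2, 103/2, 839/5]
+L3 (α=1/3) → [340/3, 55, 2908/15]
+L4 (α=1/2) → [215/3, 79/2, 5743/30]
+L5 (α=5/7) → [3145/21, 719/7, 3199/15]
→ [150, 103, 213]


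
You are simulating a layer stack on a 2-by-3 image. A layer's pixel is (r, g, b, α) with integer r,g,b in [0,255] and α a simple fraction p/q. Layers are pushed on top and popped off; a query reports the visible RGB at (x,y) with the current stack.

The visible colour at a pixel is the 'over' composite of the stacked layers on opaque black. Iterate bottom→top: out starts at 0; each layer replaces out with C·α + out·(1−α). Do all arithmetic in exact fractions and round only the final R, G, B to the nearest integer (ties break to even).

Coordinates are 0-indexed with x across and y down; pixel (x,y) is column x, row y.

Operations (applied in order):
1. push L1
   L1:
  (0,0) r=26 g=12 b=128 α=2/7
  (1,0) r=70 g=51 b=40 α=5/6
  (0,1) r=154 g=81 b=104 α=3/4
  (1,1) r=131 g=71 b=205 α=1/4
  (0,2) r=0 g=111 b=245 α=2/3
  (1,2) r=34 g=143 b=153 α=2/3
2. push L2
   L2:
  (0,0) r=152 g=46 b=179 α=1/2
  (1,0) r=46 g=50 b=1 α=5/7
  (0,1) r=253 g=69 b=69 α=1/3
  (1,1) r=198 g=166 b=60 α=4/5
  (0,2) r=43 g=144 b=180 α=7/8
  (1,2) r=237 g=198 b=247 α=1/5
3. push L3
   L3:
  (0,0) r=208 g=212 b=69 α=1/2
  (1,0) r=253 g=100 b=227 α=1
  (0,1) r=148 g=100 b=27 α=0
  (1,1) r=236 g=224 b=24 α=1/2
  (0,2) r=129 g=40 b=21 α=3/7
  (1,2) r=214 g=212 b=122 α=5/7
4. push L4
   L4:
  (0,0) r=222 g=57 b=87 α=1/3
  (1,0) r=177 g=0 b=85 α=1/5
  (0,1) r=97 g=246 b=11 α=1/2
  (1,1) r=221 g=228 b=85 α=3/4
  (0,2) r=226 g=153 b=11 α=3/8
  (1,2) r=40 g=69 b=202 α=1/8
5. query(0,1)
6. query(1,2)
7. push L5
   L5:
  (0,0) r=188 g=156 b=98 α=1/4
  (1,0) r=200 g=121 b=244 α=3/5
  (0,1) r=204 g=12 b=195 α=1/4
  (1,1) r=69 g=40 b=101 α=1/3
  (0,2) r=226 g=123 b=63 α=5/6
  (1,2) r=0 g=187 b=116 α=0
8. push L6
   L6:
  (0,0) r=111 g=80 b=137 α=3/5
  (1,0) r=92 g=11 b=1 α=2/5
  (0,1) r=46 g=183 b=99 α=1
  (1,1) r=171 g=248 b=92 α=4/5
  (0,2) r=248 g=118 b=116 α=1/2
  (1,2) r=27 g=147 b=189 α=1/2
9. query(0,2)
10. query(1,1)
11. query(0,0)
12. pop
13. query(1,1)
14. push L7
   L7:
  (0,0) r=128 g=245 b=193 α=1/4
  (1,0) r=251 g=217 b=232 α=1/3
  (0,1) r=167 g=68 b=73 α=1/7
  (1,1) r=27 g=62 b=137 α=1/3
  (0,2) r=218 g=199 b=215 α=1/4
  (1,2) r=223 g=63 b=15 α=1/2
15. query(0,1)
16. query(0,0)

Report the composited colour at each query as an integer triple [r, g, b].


(0,1) stack=L1,L2,L3,L4; from [0,0,0]:
+L1 (α=3/4) → [231/2, 243/4, 78]
+L2 (α=1/3) → [484/3, 127/2, 75]
+L3 (α=0) → [484/3, 127/2, 75]
+L4 (α=1/2) → [775/6, 619/4, 43]
= [129, 155, 43]

query (1,2) [L1,L2,L3,L4] — begin 0,0,0
L1 α=2/3: [68/3, 286/3, 102]
L2 α=1/5: [983/15, 1738/15, 131]
L3 α=5/7: [18016/105, 2768/15, 872/7]
L4 α=1/8: [2327/15, 20411/120, 537/4]
→ [155, 170, 134]

query (0,2) [L1,L2,L3,L4,L5,L6] — begin 0,0,0
+L1 (α=2/3) → [0, 74, 490/3]
+L2 (α=7/8) → [301/8, 541/4, 2135/12]
+L3 (α=3/7) → [1075/14, 661/7, 332/3]
+L4 (α=3/8) → [14867/112, 3259/28, 1759/24]
+L5 (α=5/6) → [141427/672, 20479/168, 9319/144]
+L6 (α=1/2) → [308083/1344, 40303/336, 26023/288]
rounded: [229, 120, 90]

(1,1) stack=L1,L2,L3,L4,L5,L6; from [0,0,0]:
after L1 α=1/4: [131/4, 71/4, 205/4]
after L2 α=4/5: [3299/20, 2727/20, 233/4]
after L3 α=1/2: [8019/40, 7207/40, 329/8]
after L4 α=3/4: [34539/160, 34567/160, 2369/32]
after L5 α=1/3: [13353/80, 12589/80, 3985/48]
after L6 α=4/5: [68073/400, 91949/400, 21649/240]
rounded: [170, 230, 90]

query (0,0) [L1,L2,L3,L4,L5,L6] — begin 0,0,0
L1 α=2/7: [52/7, 24/7, 256/7]
L2 α=1/2: [558/7, 173/7, 1509/14]
L3 α=1/2: [1007/7, 1657/14, 2475/28]
L4 α=1/3: [3568/21, 2056/21, 1231/14]
L5 α=1/4: [1221/7, 787/7, 5065/56]
L6 α=3/5: [4773/35, 3254/35, 16573/140]
rounded: [136, 93, 118]

query (1,1) [L1,L2,L3,L4,L5] — begin 0,0,0
L1 α=1/4: [131/4, 71/4, 205/4]
L2 α=4/5: [3299/20, 2727/20, 233/4]
L3 α=1/2: [8019/40, 7207/40, 329/8]
L4 α=3/4: [34539/160, 34567/160, 2369/32]
L5 α=1/3: [13353/80, 12589/80, 3985/48]
= [167, 157, 83]

(0,1) stack=L1,L2,L3,L4,L5,L7; from [0,0,0]:
after L1 α=3/4: [231/2, 243/4, 78]
after L2 α=1/3: [484/3, 127/2, 75]
after L3 α=0: [484/3, 127/2, 75]
after L4 α=1/2: [775/6, 619/4, 43]
after L5 α=1/4: [1183/8, 1905/16, 81]
after L7 α=1/7: [4217/28, 6259/56, 559/7]
→ [151, 112, 80]

query (0,0) [L1,L2,L3,L4,L5,L7] — begin 0,0,0
+L1 (α=2/7) → [52/7, 24/7, 256/7]
+L2 (α=1/2) → [558/7, 173/7, 1509/14]
+L3 (α=1/2) → [1007/7, 1657/14, 2475/28]
+L4 (α=1/3) → [3568/21, 2056/21, 1231/14]
+L5 (α=1/4) → [1221/7, 787/7, 5065/56]
+L7 (α=1/4) → [4559/28, 1019/7, 26003/224]
→ [163, 146, 116]


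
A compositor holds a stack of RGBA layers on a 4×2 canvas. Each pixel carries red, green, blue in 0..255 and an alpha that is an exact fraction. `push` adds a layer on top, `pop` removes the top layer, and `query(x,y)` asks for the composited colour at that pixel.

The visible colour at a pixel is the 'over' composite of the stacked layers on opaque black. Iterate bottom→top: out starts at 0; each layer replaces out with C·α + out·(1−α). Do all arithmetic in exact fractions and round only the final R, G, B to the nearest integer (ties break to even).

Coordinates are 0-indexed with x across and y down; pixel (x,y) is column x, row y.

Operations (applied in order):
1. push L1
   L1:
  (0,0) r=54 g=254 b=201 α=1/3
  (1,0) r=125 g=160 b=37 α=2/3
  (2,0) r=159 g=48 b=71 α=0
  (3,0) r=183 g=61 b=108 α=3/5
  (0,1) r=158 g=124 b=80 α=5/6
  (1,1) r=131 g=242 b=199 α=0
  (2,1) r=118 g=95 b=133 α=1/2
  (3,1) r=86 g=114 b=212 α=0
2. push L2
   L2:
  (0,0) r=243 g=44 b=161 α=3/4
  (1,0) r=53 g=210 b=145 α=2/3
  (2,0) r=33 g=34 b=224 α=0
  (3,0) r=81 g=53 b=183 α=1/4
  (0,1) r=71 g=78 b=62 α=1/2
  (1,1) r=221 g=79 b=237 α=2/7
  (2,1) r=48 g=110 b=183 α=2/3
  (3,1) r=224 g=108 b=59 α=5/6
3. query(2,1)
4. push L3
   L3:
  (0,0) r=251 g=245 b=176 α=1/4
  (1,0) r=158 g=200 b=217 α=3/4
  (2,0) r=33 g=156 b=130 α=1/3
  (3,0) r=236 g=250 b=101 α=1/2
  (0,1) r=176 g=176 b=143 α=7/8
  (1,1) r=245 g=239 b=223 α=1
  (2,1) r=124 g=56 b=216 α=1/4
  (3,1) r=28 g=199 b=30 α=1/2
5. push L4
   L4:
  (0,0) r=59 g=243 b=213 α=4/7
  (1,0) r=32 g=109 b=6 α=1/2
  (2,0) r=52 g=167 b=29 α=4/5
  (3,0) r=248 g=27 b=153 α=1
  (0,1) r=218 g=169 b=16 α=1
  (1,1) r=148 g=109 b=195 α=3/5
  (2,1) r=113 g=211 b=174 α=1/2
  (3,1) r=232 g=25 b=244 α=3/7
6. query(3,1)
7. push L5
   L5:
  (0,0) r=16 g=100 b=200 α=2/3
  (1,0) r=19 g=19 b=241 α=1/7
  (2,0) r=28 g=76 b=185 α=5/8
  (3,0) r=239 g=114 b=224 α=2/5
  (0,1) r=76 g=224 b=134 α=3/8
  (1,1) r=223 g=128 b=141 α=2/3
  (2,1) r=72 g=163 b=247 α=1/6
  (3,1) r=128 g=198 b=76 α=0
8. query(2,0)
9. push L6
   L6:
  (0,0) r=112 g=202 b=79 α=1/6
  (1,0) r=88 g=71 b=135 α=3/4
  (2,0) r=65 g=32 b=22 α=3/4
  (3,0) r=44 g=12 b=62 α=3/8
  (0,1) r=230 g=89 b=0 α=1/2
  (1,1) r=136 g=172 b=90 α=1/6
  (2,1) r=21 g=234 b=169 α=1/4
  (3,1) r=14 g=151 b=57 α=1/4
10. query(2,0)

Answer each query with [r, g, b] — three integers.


at x=2,y=1 over L1,L2:
L1 α=1/2: [59, 95/2, 133/2]
L2 α=2/3: [155/3, 535/6, 865/6]
rounded: [52, 89, 144]

query (3,1) [L1,L2,L3,L4] — begin 0,0,0
L1 α=0: [0, 0, 0]
L2 α=5/6: [560/3, 90, 295/6]
L3 α=1/2: [322/3, 289/2, 475/12]
L4 α=3/7: [3376/21, 653/7, 2671/21]
= [161, 93, 127]

at x=2,y=0 over L1,L2,L3,L4,L5:
+L1 (α=0) → [0, 0, 0]
+L2 (α=0) → [0, 0, 0]
+L3 (α=1/3) → [11, 52, 130/3]
+L4 (α=4/5) → [219/5, 144, 478/15]
+L5 (α=5/8) → [1357/40, 203/2, 5103/40]
= [34, 102, 128]

query (2,0) [L1,L2,L3,L4,L5,L6] — begin 0,0,0
after L1 α=0: [0, 0, 0]
after L2 α=0: [0, 0, 0]
after L3 α=1/3: [11, 52, 130/3]
after L4 α=4/5: [219/5, 144, 478/15]
after L5 α=5/8: [1357/40, 203/2, 5103/40]
after L6 α=3/4: [9157/160, 395/8, 7743/160]
→ [57, 49, 48]


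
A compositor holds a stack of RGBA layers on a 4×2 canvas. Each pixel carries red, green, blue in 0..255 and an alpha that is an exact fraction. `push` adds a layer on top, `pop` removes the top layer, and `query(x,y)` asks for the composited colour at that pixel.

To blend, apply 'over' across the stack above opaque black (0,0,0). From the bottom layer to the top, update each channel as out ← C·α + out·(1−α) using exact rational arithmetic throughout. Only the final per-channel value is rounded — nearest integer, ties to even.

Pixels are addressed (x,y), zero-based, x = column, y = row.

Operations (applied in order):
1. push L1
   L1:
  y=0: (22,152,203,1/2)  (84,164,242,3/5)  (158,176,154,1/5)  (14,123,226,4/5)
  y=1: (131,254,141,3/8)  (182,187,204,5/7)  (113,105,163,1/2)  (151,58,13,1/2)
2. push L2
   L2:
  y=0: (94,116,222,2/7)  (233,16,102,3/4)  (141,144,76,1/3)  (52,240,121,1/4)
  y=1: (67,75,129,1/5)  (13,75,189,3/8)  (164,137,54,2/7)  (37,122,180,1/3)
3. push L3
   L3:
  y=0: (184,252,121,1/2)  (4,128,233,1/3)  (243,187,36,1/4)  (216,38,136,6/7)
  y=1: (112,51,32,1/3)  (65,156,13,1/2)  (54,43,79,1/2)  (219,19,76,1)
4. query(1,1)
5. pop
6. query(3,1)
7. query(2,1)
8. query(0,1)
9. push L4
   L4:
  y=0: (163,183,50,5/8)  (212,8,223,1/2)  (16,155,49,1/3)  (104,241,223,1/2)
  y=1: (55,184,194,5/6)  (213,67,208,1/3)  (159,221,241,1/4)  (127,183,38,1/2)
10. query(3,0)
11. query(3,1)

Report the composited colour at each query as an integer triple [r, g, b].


at x=1,y=1 over L1,L2,L3:
after L1 α=5/7: [130, 935/7, 1020/7]
after L2 α=3/8: [689/8, 3125/28, 9069/56]
after L3 α=1/2: [1209/16, 7493/56, 9797/112]
rounded: [76, 134, 87]

at x=3,y=1 over L1,L2:
after L1 α=1/2: [151/2, 29, 13/2]
after L2 α=1/3: [188/3, 60, 193/3]
= [63, 60, 64]

(2,1) stack=L1,L2; from [0,0,0]:
L1 α=1/2: [113/2, 105/2, 163/2]
L2 α=2/7: [1221/14, 1073/14, 1031/14]
= [87, 77, 74]

query (0,1) [L1,L2] — begin 0,0,0
+L1 (α=3/8) → [393/8, 381/4, 423/8]
+L2 (α=1/5) → [527/10, 456/5, 681/10]
→ [53, 91, 68]

query (3,0) [L1,L2,L4] — begin 0,0,0
L1 α=4/5: [56/5, 492/5, 904/5]
L2 α=1/4: [107/5, 669/5, 3317/20]
L4 α=1/2: [627/10, 937/5, 7777/40]
rounded: [63, 187, 194]

query (3,1) [L1,L2,L4] — begin 0,0,0
L1 α=1/2: [151/2, 29, 13/2]
L2 α=1/3: [188/3, 60, 193/3]
L4 α=1/2: [569/6, 243/2, 307/6]
→ [95, 122, 51]


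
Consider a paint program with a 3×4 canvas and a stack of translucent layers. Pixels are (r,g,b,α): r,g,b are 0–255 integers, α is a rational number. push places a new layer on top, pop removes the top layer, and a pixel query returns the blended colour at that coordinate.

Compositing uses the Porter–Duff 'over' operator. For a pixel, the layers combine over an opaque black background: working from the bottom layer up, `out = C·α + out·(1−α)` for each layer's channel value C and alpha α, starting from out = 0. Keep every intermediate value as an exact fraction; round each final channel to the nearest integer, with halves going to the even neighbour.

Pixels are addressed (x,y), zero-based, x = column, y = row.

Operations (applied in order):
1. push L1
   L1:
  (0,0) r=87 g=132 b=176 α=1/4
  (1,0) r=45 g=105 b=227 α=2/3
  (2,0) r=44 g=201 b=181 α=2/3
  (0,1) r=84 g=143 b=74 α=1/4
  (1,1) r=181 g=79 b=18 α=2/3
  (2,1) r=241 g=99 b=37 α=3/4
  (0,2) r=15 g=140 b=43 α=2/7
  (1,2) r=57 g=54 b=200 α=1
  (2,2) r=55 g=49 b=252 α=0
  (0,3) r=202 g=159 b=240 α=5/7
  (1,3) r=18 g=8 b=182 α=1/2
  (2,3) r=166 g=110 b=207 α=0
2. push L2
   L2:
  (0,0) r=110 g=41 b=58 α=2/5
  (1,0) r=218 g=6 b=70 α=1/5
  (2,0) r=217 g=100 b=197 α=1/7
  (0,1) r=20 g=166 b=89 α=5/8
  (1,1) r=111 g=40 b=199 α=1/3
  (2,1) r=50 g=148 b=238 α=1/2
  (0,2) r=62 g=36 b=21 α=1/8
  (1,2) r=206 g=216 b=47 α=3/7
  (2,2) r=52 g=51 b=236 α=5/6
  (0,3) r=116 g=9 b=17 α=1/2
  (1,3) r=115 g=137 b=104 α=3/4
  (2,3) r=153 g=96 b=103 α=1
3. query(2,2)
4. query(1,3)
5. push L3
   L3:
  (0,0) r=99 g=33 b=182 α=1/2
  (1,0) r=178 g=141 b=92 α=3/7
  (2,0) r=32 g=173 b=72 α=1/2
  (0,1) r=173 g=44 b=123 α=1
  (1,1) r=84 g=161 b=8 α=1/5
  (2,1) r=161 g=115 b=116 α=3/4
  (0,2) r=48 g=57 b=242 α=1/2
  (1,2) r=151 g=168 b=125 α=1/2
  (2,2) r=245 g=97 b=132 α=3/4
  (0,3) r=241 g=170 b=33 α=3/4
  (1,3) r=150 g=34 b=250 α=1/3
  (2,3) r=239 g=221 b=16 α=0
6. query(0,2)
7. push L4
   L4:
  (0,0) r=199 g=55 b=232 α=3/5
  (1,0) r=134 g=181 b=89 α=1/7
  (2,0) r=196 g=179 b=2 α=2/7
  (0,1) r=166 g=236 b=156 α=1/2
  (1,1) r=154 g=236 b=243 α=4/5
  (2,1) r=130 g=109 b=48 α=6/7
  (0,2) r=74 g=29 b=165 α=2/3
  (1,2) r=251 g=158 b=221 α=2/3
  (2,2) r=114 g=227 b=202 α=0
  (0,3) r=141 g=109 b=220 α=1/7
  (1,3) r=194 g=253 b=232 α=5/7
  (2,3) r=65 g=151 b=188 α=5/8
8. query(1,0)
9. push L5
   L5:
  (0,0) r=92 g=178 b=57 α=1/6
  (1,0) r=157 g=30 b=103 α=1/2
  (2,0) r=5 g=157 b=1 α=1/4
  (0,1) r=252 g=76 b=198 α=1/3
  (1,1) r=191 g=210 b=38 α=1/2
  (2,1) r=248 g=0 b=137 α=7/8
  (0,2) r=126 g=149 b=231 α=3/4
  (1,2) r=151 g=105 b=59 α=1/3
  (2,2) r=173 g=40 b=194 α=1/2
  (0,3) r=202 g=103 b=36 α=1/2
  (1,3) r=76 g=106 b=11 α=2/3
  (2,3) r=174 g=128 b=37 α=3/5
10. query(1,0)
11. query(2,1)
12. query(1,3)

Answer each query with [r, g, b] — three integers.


(2,2) stack=L1,L2; from [0,0,0]:
+L1 (α=0) → [0, 0, 0]
+L2 (α=5/6) → [130/3, 85/2, 590/3]
→ [43, 42, 197]

at x=1,y=3 over L1,L2:
after L1 α=1/2: [9, 4, 91]
after L2 α=3/4: [177/2, 415/4, 403/4]
= [88, 104, 101]

query (0,2) [L1,L2,L3] — begin 0,0,0
after L1 α=2/7: [30/7, 40, 86/7]
after L2 α=1/8: [23/2, 79/2, 107/8]
after L3 α=1/2: [119/4, 193/4, 2043/16]
→ [30, 48, 128]

query (1,0) [L1,L2,L3,L4] — begin 0,0,0
after L1 α=2/3: [30, 70, 454/3]
after L2 α=1/5: [338/5, 286/5, 2026/15]
after L3 α=3/7: [4022/35, 3259/35, 12244/105]
after L4 α=1/7: [28822/245, 25889/245, 27603/245]
= [118, 106, 113]

(1,0) stack=L1,L2,L3,L4,L5; from [0,0,0]:
L1 α=2/3: [30, 70, 454/3]
L2 α=1/5: [338/5, 286/5, 2026/15]
L3 α=3/7: [4022/35, 3259/35, 12244/105]
L4 α=1/7: [28822/245, 25889/245, 27603/245]
L5 α=1/2: [67287/490, 33239/490, 26419/245]
= [137, 68, 108]

at x=2,y=1 over L1,L2,L3,L4,L5:
L1 α=3/4: [723/4, 297/4, 111/4]
L2 α=1/2: [923/8, 889/8, 1063/8]
L3 α=3/4: [4787/32, 3649/32, 3847/32]
L4 α=6/7: [29747/224, 3511/32, 13063/224]
L5 α=7/8: [418611/1792, 3511/256, 227879/1792]
→ [234, 14, 127]

(1,3) stack=L1,L2,L3,L4,L5; from [0,0,0]:
+L1 (α=1/2) → [9, 4, 91]
+L2 (α=3/4) → [177/2, 415/4, 403/4]
+L3 (α=1/3) → [109, 161/2, 301/2]
+L4 (α=5/7) → [1188/7, 1426/7, 1461/7]
+L5 (α=2/3) → [2252/21, 970/7, 1615/21]
→ [107, 139, 77]
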